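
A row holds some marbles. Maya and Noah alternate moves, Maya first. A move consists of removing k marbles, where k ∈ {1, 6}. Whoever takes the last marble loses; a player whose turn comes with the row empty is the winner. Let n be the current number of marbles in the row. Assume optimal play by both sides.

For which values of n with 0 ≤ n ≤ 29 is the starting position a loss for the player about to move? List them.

Classify positions by backward induction: terminal positions (no move available) are W. From any other position, the mover wins iff some move reaches an L.
n=0: no move; the opponent has just taken the last marble and therefore loses → W
n=1: →0(W) only, which is W, so L
n=2: →1(L), so W
n=3: →2(W) only, which is W, so L
n=4: →3(L), so W
n=5: →4(W) only, which is W, so L
n=6: →5(L), so W
n=7: →1(L), so W
n=8: →7(W), 2(W) — all W, so L
n=9: →8(L), so W
n=10: →9(W), 4(W) — all W, so L
n=11: →10(L), so W
n=12: →11(W), 6(W) — all W, so L
n=13: →12(L), so W
n=14: →8(L), so W
n=15: →14(W), 9(W) — all W, so L
n=16: →15(L), so W
n=17: →16(W), 11(W) — all W, so L
n=18: →17(L), so W
n=19: →18(W), 13(W) — all W, so L
n=20: →19(L), so W
n=21: →15(L), so W
n=22: →21(W), 16(W) — all W, so L
n=23: →22(L), so W
n=24: →23(W), 18(W) — all W, so L
n=25: →24(L), so W
n=26: →25(W), 20(W) — all W, so L
n=27: →26(L), so W
n=28: →22(L), so W
n=29: →28(W), 23(W) — all W, so L
Reading off the rows marked L gives the requested list; there are 13 such values of n.

1, 3, 5, 8, 10, 12, 15, 17, 19, 22, 24, 26, 29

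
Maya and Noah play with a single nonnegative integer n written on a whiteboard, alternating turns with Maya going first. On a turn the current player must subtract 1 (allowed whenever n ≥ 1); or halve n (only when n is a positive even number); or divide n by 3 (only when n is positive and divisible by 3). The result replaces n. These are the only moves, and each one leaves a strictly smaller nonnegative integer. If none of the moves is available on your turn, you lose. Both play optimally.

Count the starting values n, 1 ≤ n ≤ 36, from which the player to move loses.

Label each position W (a win for the player to move) or L (a loss). A position with no legal move is L; any other position is W exactly when some move reaches an L, and L when every move reaches a W.
n=0: no move → L
n=1: →0(L), so W
n=2: →1(W) only, which is W, so L
n=3: →2(L), so W
n=4: →2(L), so W
n=5: →4(W) only, which is W, so L
n=6: →2(L), so W
n=7: →6(W) only, which is W, so L
n=8: →7(L), so W
n=9: →3(W), 8(W) — all W, so L
n=10: →5(L), so W
n=11: →10(W) only, which is W, so L
n=12: →11(L), so W
n=13: →12(W) only, which is W, so L
n=14: →7(L), so W
n=15: →5(L), so W
n=16: →8(W), 15(W) — all W, so L
n=17: →16(L), so W
n=18: →9(L), so W
n=19: →18(W) only, which is W, so L
n=20: →19(L), so W
n=21: →7(L), so W
n=22: →11(L), so W
n=23: →22(W) only, which is W, so L
n=24: →23(L), so W
n=25: →24(W) only, which is W, so L
n=26: →13(L), so W
n=27: →9(L), so W
n=28: →14(W), 27(W) — all W, so L
n=29: →28(L), so W
n=30: →10(W), 15(W), 29(W) — all W, so L
n=31: →30(L), so W
n=32: →16(L), so W
n=33: →11(L), so W
n=34: →17(W), 33(W) — all W, so L
n=35: →34(L), so W
n=36: →12(W), 18(W), 35(W) — all W, so L
L entries with 1 ≤ n ≤ 36 (n=0 is outside the asked range and is not counted): n = 2, 5, 7, 9, 11, 13, 16, 19, 23, 25, 28, 30, 34, 36; that makes 14.

14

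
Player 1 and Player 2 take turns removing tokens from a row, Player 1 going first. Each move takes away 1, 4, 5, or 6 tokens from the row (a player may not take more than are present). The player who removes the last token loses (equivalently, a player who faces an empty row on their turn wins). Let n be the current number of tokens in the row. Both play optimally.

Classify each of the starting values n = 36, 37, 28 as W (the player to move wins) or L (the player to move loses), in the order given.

36: W, 37: L, 28: L

Label each position W (a win for the player to move) or L (a loss). A position with no legal move is W; any other position is W exactly when some move reaches an L, and L when every move reaches a W.
n=0: no move; the opponent has just taken the last token and therefore loses → W
n=1: only reaches 0(W), which is W → L
n=2: reaches L-position 1 → W
n=3: only reaches 2(W), which is W → L
n=4: reaches L-position 3 → W
n=5: reaches L-position 1 → W
n=6: reaches L-position 1 → W
n=7: reaches L-position 3 → W
n=8: reaches L-position 3 → W
n=9: reaches L-position 3 → W
n=10: only reaches 9(W), 6(W), 5(W), 4(W), all W → L
n=11: reaches L-position 10 → W
n=12: only reaches 11(W), 8(W), 7(W), 6(W), all W → L
n=13: reaches L-position 12 → W
n=14: reaches L-position 10 → W
n=15: reaches L-position 10 → W
n=16: reaches L-position 12 → W
n=17: reaches L-position 12 → W
n=18: reaches L-position 12 → W
n=19: only reaches 18(W), 15(W), 14(W), 13(W), all W → L
n=20: reaches L-position 19 → W
n=21: only reaches 20(W), 17(W), 16(W), 15(W), all W → L
n=22: reaches L-position 21 → W
n=23: reaches L-position 19 → W
n=24: reaches L-position 19 → W
n=25: reaches L-position 21 → W
n=26: reaches L-position 21 → W
n=27: reaches L-position 21 → W
n=28: only reaches 27(W), 24(W), 23(W), 22(W), all W → L
n=29: reaches L-position 28 → W
n=30: only reaches 29(W), 26(W), 25(W), 24(W), all W → L
n=31: reaches L-position 30 → W
n=32: reaches L-position 28 → W
n=33: reaches L-position 28 → W
n=34: reaches L-position 30 → W
n=35: reaches L-position 30 → W
n=36: reaches L-position 30 → W
n=37: only reaches 36(W), 33(W), 32(W), 31(W), all W → L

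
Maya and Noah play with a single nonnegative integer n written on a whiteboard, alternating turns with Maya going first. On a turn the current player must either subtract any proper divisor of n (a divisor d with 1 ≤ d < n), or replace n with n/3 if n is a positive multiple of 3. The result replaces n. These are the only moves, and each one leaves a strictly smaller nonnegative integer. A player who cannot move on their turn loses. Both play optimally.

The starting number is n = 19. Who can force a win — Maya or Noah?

Noah wins.

Work bottom-up. With no move the player to move loses. Otherwise the position is W if at least one move leads to an L position for the opponent, and L if every move leads to a W.
n=0: no move → L
n=1: no move → L
n=2: can move to 1, which is L ⇒ W
n=3: can move to 1, which is L ⇒ W
n=4: moves to 2(W), 3(W); every one is W ⇒ L
n=5: can move to 4, which is L ⇒ W
n=6: can move to 4, which is L ⇒ W
n=7: the only move is to 6(W), a W ⇒ L
n=8: can move to 4, which is L ⇒ W
n=9: moves to 3(W), 6(W), 8(W); every one is W ⇒ L
n=10: can move to 9, which is L ⇒ W
n=11: the only move is to 10(W), a W ⇒ L
n=12: can move to 4, which is L ⇒ W
n=13: the only move is to 12(W), a W ⇒ L
n=14: can move to 7, which is L ⇒ W
n=15: moves to 5(W), 10(W), 12(W), 14(W); every one is W ⇒ L
n=16: can move to 15, which is L ⇒ W
n=17: the only move is to 16(W), a W ⇒ L
n=18: can move to 9, which is L ⇒ W
n=19: the only move is to 18(W), a W ⇒ L
The starting position 19 is L: whatever Maya does, the opponent receives a W position.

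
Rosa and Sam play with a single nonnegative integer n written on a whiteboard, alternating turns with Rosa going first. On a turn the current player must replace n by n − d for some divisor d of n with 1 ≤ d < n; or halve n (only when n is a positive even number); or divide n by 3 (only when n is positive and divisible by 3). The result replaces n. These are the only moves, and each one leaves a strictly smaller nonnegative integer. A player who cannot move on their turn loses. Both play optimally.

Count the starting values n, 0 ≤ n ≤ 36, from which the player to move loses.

15

Use the standard recursion: the mover loses at a terminal position; elsewhere, the mover wins exactly when some move hands the opponent an L position.
n=0: no move → L
n=1: no move → L
n=2: →1(L), so W
n=3: →1(L), so W
n=4: →2(W), 3(W) — all W, so L
n=5: →4(L), so W
n=6: →4(L), so W
n=7: →6(W) only, which is W, so L
n=8: →4(L), so W
n=9: →3(W), 6(W), 8(W) — all W, so L
n=10: →9(L), so W
n=11: →10(W) only, which is W, so L
n=12: →4(L), so W
n=13: →12(W) only, which is W, so L
n=14: →7(L), so W
n=15: →5(W), 10(W), 12(W), 14(W) — all W, so L
n=16: →15(L), so W
n=17: →16(W) only, which is W, so L
n=18: →9(L), so W
n=19: →18(W) only, which is W, so L
n=20: →15(L), so W
n=21: →7(L), so W
n=22: →11(L), so W
n=23: →22(W) only, which is W, so L
n=24: →23(L), so W
n=25: →20(W), 24(W) — all W, so L
n=26: →13(L), so W
n=27: →9(L), so W
n=28: →14(W), 21(W), 24(W), 26(W), 27(W) — all W, so L
n=29: →28(L), so W
n=30: →15(L), so W
n=31: →30(W) only, which is W, so L
n=32: →28(L), so W
n=33: →11(L), so W
n=34: →17(L), so W
n=35: →28(L), so W
n=36: →12(W), 18(W), 24(W), 27(W), 30(W), 32(W), 33(W), 34(W), 35(W) — all W, so L
L entries with 0 ≤ n ≤ 36: n = 0, 1, 4, 7, 9, 11, 13, 15, 17, 19, 23, 25, 28, 31, 36; that makes 15.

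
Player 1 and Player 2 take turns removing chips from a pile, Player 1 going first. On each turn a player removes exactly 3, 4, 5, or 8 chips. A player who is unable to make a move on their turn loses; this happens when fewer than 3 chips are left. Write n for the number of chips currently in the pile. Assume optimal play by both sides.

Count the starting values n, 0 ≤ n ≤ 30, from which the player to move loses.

Use the standard recursion: the mover loses at a terminal position; elsewhere, the mover wins exactly when some move hands the opponent an L position.
n=0: no move → L
n=1: no move → L
n=2: no move → L
n=3: W (go to 0, an L position)
n=4: W (go to 1, an L position)
n=5: W (go to 2, an L position)
n=6: W (go to 2, an L position)
n=7: W (go to 2, an L position)
n=8: W (go to 0, an L position)
n=9: W (go to 1, an L position)
n=10: W (go to 2, an L position)
n=11: L (options 8(W), 7(W), 6(W), 3(W) are all W)
n=12: L (options 9(W), 8(W), 7(W), 4(W) are all W)
n=13: L (options 10(W), 9(W), 8(W), 5(W) are all W)
n=14: W (go to 11, an L position)
n=15: W (go to 12, an L position)
n=16: W (go to 13, an L position)
n=17: W (go to 13, an L position)
n=18: W (go to 13, an L position)
n=19: W (go to 11, an L position)
n=20: W (go to 12, an L position)
n=21: W (go to 13, an L position)
n=22: L (options 19(W), 18(W), 17(W), 14(W) are all W)
n=23: L (options 20(W), 19(W), 18(W), 15(W) are all W)
n=24: L (options 21(W), 20(W), 19(W), 16(W) are all W)
n=25: W (go to 22, an L position)
n=26: W (go to 23, an L position)
n=27: W (go to 24, an L position)
n=28: W (go to 24, an L position)
n=29: W (go to 24, an L position)
n=30: W (go to 22, an L position)
L entries with 0 ≤ n ≤ 30: n = 0, 1, 2, 11, 12, 13, 22, 23, 24; that makes 9.

9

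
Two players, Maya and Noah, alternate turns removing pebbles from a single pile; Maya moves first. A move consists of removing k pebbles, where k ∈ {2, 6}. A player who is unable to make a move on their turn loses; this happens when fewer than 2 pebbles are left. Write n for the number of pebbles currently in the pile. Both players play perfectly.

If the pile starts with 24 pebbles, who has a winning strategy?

Noah wins.

Use the standard recursion: the mover loses at a terminal position; elsewhere, the mover wins exactly when some move hands the opponent an L position.
n=0: no move → L
n=1: no move → L
n=2: W (go to 0, an L position)
n=3: W (go to 1, an L position)
n=4: L (sole option 2(W) is W)
n=5: L (sole option 3(W) is W)
n=6: W (go to 4, an L position)
n=7: W (go to 5, an L position)
n=8: L (options 6(W), 2(W) are all W)
n=9: L (options 7(W), 3(W) are all W)
n=10: W (go to 8, an L position)
n=11: W (go to 9, an L position)
n=12: L (options 10(W), 6(W) are all W)
n=13: L (options 11(W), 7(W) are all W)
n=14: W (go to 12, an L position)
n=15: W (go to 13, an L position)
n=16: L (options 14(W), 10(W) are all W)
n=17: L (options 15(W), 11(W) are all W)
n=18: W (go to 16, an L position)
n=19: W (go to 17, an L position)
n=20: L (options 18(W), 14(W) are all W)
n=21: L (options 19(W), 15(W) are all W)
n=22: W (go to 20, an L position)
n=23: W (go to 21, an L position)
n=24: L (options 22(W), 18(W) are all W)
The starting position 24 is L: whatever Maya does, the opponent receives a W position.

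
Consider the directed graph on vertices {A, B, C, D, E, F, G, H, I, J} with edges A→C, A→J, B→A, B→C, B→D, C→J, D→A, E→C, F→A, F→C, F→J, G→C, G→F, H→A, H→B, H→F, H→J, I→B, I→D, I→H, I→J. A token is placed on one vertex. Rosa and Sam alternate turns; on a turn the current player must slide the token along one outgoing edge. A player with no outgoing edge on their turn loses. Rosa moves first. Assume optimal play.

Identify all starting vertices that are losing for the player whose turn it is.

D, E, G, J

Compute win/loss labels from the base case upward. A position with no move is L. Any other position is W if it can reach an L in one move, else L.
Every edge goes from a vertex to one that appears earlier in the order J, C, A, F, G, D, B, H, I, E, so processing vertices in that order labels each vertex after all of its successors.
J: no outgoing edge → L
C: W (go to J, an L position)
A: W (go to J, an L position)
F: W (go to J, an L position)
G: L (options F(W), C(W) are all W)
D: L (sole option A(W) is W)
B: W (go to D, an L position)
H: W (go to J, an L position)
I: W (go to D, an L position)
E: L (sole option C(W) is W)
The losing starting vertices are exactly the entries labelled L in this table (4 of them).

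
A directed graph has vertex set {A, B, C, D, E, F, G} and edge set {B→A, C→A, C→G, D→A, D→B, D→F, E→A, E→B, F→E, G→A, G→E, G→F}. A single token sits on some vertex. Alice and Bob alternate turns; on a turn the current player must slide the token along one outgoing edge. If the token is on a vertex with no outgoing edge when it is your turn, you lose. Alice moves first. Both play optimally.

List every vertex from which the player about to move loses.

A, F

Work bottom-up. With no move the player to move loses. Otherwise the position is W if at least one move leads to an L position for the opponent, and L if every move leads to a W.
Every edge goes from a vertex to one that appears earlier in the order A, B, E, F, G, C, D, so processing vertices in that order labels each vertex after all of its successors.
A: no outgoing edge → L
B: →A(L), so W
E: →A(L), so W
F: →E(W) only, which is W, so L
G: →F(L), so W
C: →A(L), so W
D: →F(L), so W
The losing starting vertices are exactly the entries labelled L in this table (2 of them).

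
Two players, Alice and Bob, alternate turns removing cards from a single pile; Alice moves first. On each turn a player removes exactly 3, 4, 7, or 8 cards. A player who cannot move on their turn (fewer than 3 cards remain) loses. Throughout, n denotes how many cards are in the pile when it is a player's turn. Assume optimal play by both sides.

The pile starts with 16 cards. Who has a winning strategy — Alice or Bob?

Alice wins.

Use the standard recursion: the mover loses at a terminal position; elsewhere, the mover wins exactly when some move hands the opponent an L position.
n=0: no move → L
n=1: no move → L
n=2: no move → L
n=3: can move to 0, which is L ⇒ W
n=4: can move to 1, which is L ⇒ W
n=5: can move to 2, which is L ⇒ W
n=6: can move to 2, which is L ⇒ W
n=7: can move to 0, which is L ⇒ W
n=8: can move to 1, which is L ⇒ W
n=9: can move to 2, which is L ⇒ W
n=10: can move to 2, which is L ⇒ W
n=11: moves to 8(W), 7(W), 4(W), 3(W); every one is W ⇒ L
n=12: moves to 9(W), 8(W), 5(W), 4(W); every one is W ⇒ L
n=13: moves to 10(W), 9(W), 6(W), 5(W); every one is W ⇒ L
n=14: can move to 11, which is L ⇒ W
n=15: can move to 12, which is L ⇒ W
n=16: can move to 13, which is L ⇒ W
The starting position 16 is W: Alice should remove 3, leaving 13, handing over an L position.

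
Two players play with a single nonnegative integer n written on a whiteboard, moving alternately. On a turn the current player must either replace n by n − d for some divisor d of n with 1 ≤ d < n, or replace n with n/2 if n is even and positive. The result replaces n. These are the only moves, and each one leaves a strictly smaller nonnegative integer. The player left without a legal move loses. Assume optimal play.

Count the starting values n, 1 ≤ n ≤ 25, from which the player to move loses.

13

Label each position W (a win for the player to move) or L (a loss). A position with no legal move is L; any other position is W exactly when some move reaches an L, and L when every move reaches a W.
n=0: no move → L
n=1: no move → L
n=2: →1(L), so W
n=3: →2(W) only, which is W, so L
n=4: →3(L), so W
n=5: →4(W) only, which is W, so L
n=6: →3(L), so W
n=7: →6(W) only, which is W, so L
n=8: →7(L), so W
n=9: →6(W), 8(W) — all W, so L
n=10: →5(L), so W
n=11: →10(W) only, which is W, so L
n=12: →9(L), so W
n=13: →12(W) only, which is W, so L
n=14: →7(L), so W
n=15: →10(W), 12(W), 14(W) — all W, so L
n=16: →15(L), so W
n=17: →16(W) only, which is W, so L
n=18: →9(L), so W
n=19: →18(W) only, which is W, so L
n=20: →15(L), so W
n=21: →14(W), 18(W), 20(W) — all W, so L
n=22: →11(L), so W
n=23: →22(W) only, which is W, so L
n=24: →21(L), so W
n=25: →20(W), 24(W) — all W, so L
L entries with 1 ≤ n ≤ 25 (n=0 is outside the asked range and is not counted): n = 1, 3, 5, 7, 9, 11, 13, 15, 17, 19, 21, 23, 25; that makes 13.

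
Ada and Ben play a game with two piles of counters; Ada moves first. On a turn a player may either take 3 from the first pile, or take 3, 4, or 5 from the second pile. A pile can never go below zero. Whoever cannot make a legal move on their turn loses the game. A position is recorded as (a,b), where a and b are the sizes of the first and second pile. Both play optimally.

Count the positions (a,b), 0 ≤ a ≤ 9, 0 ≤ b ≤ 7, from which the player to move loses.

30

Compute win/loss labels from the base case upward. A position with no move is L. Any other position is W if it can reach an L in one move, else L.
Every move lowers a or b (never raises either), so fill the grid row by row in increasing a, and left to right within a row: each cell's successors are then already labelled.
      b=0  b=1  b=2  b=3  b=4  b=5  b=6  b=7
a=0:    L    L    L    W    W    W    W    W
a=1:    L    L    L    W    W    W    W    W
a=2:    L    L    L    W    W    W    W    W
a=3:    W    W    W    L    L    L    W    W
a=4:    W    W    W    L    L    L    W    W
a=5:    W    W    W    L    L    L    W    W
a=6:    L    L    L    W    W    W    W    W
a=7:    L    L    L    W    W    W    W    W
a=8:    L    L    L    W    W    W    W    W
a=9:    W    W    W    L    L    L    W    W
Cells with no legal move (terminal, hence L): (0,0), (0,1), (0,2), (1,0), (1,1), (1,2), (2,0), (2,1), (2,2).
The remaining L cells, each justified by listing all of its moves:
(3,3): →(0,3)(W), (3,0)(W) — all W, so L
(3,4): →(0,4)(W), (3,1)(W), (3,0)(W) — all W, so L
(3,5): →(0,5)(W), (3,2)(W), (3,1)(W), (3,0)(W) — all W, so L
(4,3): →(1,3)(W), (4,0)(W) — all W, so L
(4,4): →(1,4)(W), (4,1)(W), (4,0)(W) — all W, so L
(4,5): →(1,5)(W), (4,2)(W), (4,1)(W), (4,0)(W) — all W, so L
(5,3): →(2,3)(W), (5,0)(W) — all W, so L
(5,4): →(2,4)(W), (5,1)(W), (5,0)(W) — all W, so L
(5,5): →(2,5)(W), (5,2)(W), (5,1)(W), (5,0)(W) — all W, so L
(6,0): →(3,0)(W) only, which is W, so L
(6,1): →(3,1)(W) only, which is W, so L
(6,2): →(3,2)(W) only, which is W, so L
(7,0): →(4,0)(W) only, which is W, so L
(7,1): →(4,1)(W) only, which is W, so L
(7,2): →(4,2)(W) only, which is W, so L
(8,0): →(5,0)(W) only, which is W, so L
(8,1): →(5,1)(W) only, which is W, so L
(8,2): →(5,2)(W) only, which is W, so L
(9,3): →(6,3)(W), (9,0)(W) — all W, so L
(9,4): →(6,4)(W), (9,1)(W), (9,0)(W) — all W, so L
(9,5): →(6,5)(W), (9,2)(W), (9,1)(W), (9,0)(W) — all W, so L
Every other cell has at least one move into one of the L cells above, so it is W.
L cells per row: a=0: 3, a=1: 3, a=2: 3, a=3: 3, a=4: 3, a=5: 3, a=6: 3, a=7: 3, a=8: 3, a=9: 3; total 30.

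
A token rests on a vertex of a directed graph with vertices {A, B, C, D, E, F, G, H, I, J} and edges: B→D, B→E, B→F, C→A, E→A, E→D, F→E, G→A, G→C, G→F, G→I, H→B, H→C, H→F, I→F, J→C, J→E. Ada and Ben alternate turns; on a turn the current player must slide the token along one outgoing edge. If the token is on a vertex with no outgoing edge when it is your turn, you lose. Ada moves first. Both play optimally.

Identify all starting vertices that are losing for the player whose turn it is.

Label each position W (a win for the player to move) or L (a loss). A position with no legal move is L; any other position is W exactly when some move reaches an L, and L when every move reaches a W.
Every edge goes from a vertex to one that appears earlier in the order D, A, C, E, F, B, J, H, I, G, so processing vertices in that order labels each vertex after all of its successors.
D: no outgoing edge → L
A: no outgoing edge → L
C: can move to A, which is L ⇒ W
E: can move to A, which is L ⇒ W
F: the only move is to E(W), a W ⇒ L
B: can move to F, which is L ⇒ W
J: moves to E(W), C(W); every one is W ⇒ L
H: can move to F, which is L ⇒ W
I: can move to F, which is L ⇒ W
G: can move to F, which is L ⇒ W
Reading off the rows marked L gives the requested list; there are 4 such vertices.

A, D, F, J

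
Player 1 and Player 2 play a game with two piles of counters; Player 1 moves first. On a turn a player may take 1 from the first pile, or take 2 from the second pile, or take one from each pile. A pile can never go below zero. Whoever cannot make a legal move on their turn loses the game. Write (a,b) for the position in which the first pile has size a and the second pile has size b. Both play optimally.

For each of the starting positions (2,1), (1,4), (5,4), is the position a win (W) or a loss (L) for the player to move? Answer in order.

(2,1): L, (1,4): W, (5,4): L

Compute win/loss labels from the base case upward. A position with no move is L. Any other position is W if it can reach an L in one move, else L.
No move ever increases a pile, so every position that can arise here has a ≤ 5 and b ≤ 4; it is enough to label the cells with 0 ≤ a ≤ 5 and 0 ≤ b ≤ 4.
Every move lowers a or b (never raises either), so fill the grid row by row in increasing a, and left to right within a row: each cell's successors are then already labelled.
      b=0  b=1  b=2  b=3  b=4
a=0:    L    L    W    W    L
a=1:    W    W    W    L    W
a=2:    L    L    W    W    W
a=3:    W    W    W    L    L
a=4:    L    L    W    W    W
a=5:    W    W    W    L    L
Cells with no legal move (terminal, hence L): (0,0), (0,1).
The remaining L cells, each justified by listing all of its moves:
(0,4): →(0,2)(W) only, which is W, so L
(1,3): →(0,3)(W), (1,1)(W), (0,2)(W) — all W, so L
(2,0): →(1,0)(W) only, which is W, so L
(2,1): →(1,1)(W), (1,0)(W) — all W, so L
(3,3): →(2,3)(W), (3,1)(W), (2,2)(W) — all W, so L
(3,4): →(2,4)(W), (3,2)(W), (2,3)(W) — all W, so L
(4,0): →(3,0)(W) only, which is W, so L
(4,1): →(3,1)(W), (3,0)(W) — all W, so L
(5,3): →(4,3)(W), (5,1)(W), (4,2)(W) — all W, so L
(5,4): →(4,4)(W), (5,2)(W), (4,3)(W) — all W, so L
Every other cell has at least one move into one of the L cells above, so it is W.
(2,1): one of the L cells justified above, so L
(1,4): the move to (0,4) reaches an L cell, so W
(5,4): one of the L cells justified above, so L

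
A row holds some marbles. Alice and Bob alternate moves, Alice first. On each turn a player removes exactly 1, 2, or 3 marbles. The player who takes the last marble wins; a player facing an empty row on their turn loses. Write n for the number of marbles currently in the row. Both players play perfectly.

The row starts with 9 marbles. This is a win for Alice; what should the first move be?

Remove 1, leaving 8.

Positions with no move are L. A position that does have a move is losing for the player to move precisely when every available move leads to a winning position for the opponent. Fill in the labels:
n=0: no move → L
n=1: can move to 0, which is L ⇒ W
n=2: can move to 0, which is L ⇒ W
n=3: can move to 0, which is L ⇒ W
n=4: moves to 3(W), 2(W), 1(W); every one is W ⇒ L
n=5: can move to 4, which is L ⇒ W
n=6: can move to 4, which is L ⇒ W
n=7: can move to 4, which is L ⇒ W
n=8: moves to 7(W), 6(W), 5(W); every one is W ⇒ L
n=9: can move to 8, which is L ⇒ W
From 9, the L positions reachable in one move are: 8.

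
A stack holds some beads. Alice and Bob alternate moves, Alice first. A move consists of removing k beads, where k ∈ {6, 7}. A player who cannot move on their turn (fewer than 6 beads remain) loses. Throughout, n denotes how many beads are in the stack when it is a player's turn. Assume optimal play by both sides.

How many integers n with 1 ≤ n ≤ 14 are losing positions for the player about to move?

7

Positions with no move are L. A position that does have a move is losing for the player to move precisely when every available move leads to a winning position for the opponent. Fill in the labels:
n=0: no move → L
n=1: no move → L
n=2: no move → L
n=3: no move → L
n=4: no move → L
n=5: no move → L
n=6: can move to 0, which is L ⇒ W
n=7: can move to 1, which is L ⇒ W
n=8: can move to 2, which is L ⇒ W
n=9: can move to 3, which is L ⇒ W
n=10: can move to 4, which is L ⇒ W
n=11: can move to 5, which is L ⇒ W
n=12: can move to 5, which is L ⇒ W
n=13: moves to 7(W), 6(W); every one is W ⇒ L
n=14: moves to 8(W), 7(W); every one is W ⇒ L
L entries with 1 ≤ n ≤ 14 (n=0 is outside the asked range and is not counted): n = 1, 2, 3, 4, 5, 13, 14; that makes 7.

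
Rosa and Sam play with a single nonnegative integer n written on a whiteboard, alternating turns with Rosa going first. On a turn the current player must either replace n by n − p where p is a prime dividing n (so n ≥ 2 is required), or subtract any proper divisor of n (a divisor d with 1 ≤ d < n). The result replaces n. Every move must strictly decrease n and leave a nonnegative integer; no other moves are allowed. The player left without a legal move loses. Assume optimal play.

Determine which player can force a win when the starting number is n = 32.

Sam wins.

Label each position W (a win for the player to move) or L (a loss). A position with no legal move is L; any other position is W exactly when some move reaches an L, and L when every move reaches a W.
n=0: no move → L
n=1: no move → L
n=2: W (go to 0, an L position)
n=3: W (go to 0, an L position)
n=4: L (options 2(W), 3(W) are all W)
n=5: W (go to 0, an L position)
n=6: W (go to 4, an L position)
n=7: W (go to 0, an L position)
n=8: W (go to 4, an L position)
n=9: L (options 6(W), 8(W) are all W)
n=10: W (go to 9, an L position)
n=11: W (go to 0, an L position)
n=12: W (go to 9, an L position)
n=13: W (go to 0, an L position)
n=14: L (options 7(W), 12(W), 13(W) are all W)
n=15: W (go to 14, an L position)
n=16: W (go to 14, an L position)
n=17: W (go to 0, an L position)
n=18: W (go to 9, an L position)
n=19: W (go to 0, an L position)
n=20: L (options 10(W), 15(W), 16(W), 18(W), 19(W) are all W)
n=21: W (go to 14, an L position)
n=22: W (go to 20, an L position)
n=23: W (go to 0, an L position)
n=24: W (go to 20, an L position)
n=25: W (go to 20, an L position)
n=26: L (options 13(W), 24(W), 25(W) are all W)
n=27: W (go to 26, an L position)
n=28: W (go to 14, an L position)
n=29: W (go to 0, an L position)
n=30: W (go to 20, an L position)
n=31: W (go to 0, an L position)
n=32: L (options 16(W), 24(W), 28(W), 30(W), 31(W) are all W)
Every move from 32 reaches a W position, so the mover loses.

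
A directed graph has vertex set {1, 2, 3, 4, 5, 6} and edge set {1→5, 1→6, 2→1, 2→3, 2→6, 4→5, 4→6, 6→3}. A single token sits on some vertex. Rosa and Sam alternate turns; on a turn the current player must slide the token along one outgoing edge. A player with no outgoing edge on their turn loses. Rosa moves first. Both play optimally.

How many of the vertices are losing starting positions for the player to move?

2

Compute win/loss labels from the base case upward. A position with no move is L. Any other position is W if it can reach an L in one move, else L.
Every edge goes from a vertex to one that appears earlier in the order 5, 3, 6, 4, 1, 2, so processing vertices in that order labels each vertex after all of its successors.
5: no outgoing edge → L
3: no outgoing edge → L
6: can move to 3, which is L ⇒ W
4: can move to 5, which is L ⇒ W
1: can move to 5, which is L ⇒ W
2: can move to 3, which is L ⇒ W
The L vertices are 3, 5; that is 2 in all.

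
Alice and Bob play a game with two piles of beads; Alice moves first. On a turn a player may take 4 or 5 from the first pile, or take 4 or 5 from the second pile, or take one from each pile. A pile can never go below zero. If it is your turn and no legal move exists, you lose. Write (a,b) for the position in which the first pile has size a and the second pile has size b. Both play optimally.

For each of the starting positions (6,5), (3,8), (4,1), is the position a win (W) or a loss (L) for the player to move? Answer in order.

Work bottom-up. With no move the player to move loses. Otherwise the position is W if at least one move leads to an L position for the opponent, and L if every move leads to a W.
No move ever increases a pile, so every position that can arise here has a ≤ 6 and b ≤ 8; it is enough to label the cells with 0 ≤ a ≤ 6 and 0 ≤ b ≤ 8.
Every move lowers a or b (never raises either), so fill the grid row by row in increasing a, and left to right within a row: each cell's successors are then already labelled.
      b=0  b=1  b=2  b=3  b=4  b=5  b=6  b=7  b=8
a=0:    L    L    L    L    W    W    W    W    W
a=1:    L    W    W    W    W    W    L    L    L
a=2:    L    W    L    L    W    W    W    W    W
a=3:    L    W    L    W    W    W    W    W    L
a=4:    W    W    W    W    L    L    L    L    W
a=5:    W    W    W    W    L    W    W    W    W
a=6:    W    L    W    W    L    W    W    W    W
Cells with no legal move (terminal, hence L): (0,0), (0,1), (0,2), (0,3), (1,0), (2,0), (3,0).
The remaining L cells, each justified by listing all of its moves:
(1,6): only reaches (1,2)(W), (1,1)(W), (0,5)(W), all W → L
(1,7): only reaches (1,3)(W), (1,2)(W), (0,6)(W), all W → L
(1,8): only reaches (1,4)(W), (1,3)(W), (0,7)(W), all W → L
(2,2): only reaches (1,1)(W), which is W → L
(2,3): only reaches (1,2)(W), which is W → L
(3,2): only reaches (2,1)(W), which is W → L
(3,8): only reaches (3,4)(W), (3,3)(W), (2,7)(W), all W → L
(4,4): only reaches (0,4)(W), (4,0)(W), (3,3)(W), all W → L
(4,5): only reaches (0,5)(W), (4,1)(W), (4,0)(W), (3,4)(W), all W → L
(4,6): only reaches (0,6)(W), (4,2)(W), (4,1)(W), (3,5)(W), all W → L
(4,7): only reaches (0,7)(W), (4,3)(W), (4,2)(W), (3,6)(W), all W → L
(5,4): only reaches (1,4)(W), (0,4)(W), (5,0)(W), (4,3)(W), all W → L
(6,1): only reaches (2,1)(W), (1,1)(W), (5,0)(W), all W → L
(6,4): only reaches (2,4)(W), (1,4)(W), (6,0)(W), (5,3)(W), all W → L
Every other cell has at least one move into one of the L cells above, so it is W.
(6,5): the move to (6,1) reaches an L cell, so W
(3,8): one of the L cells justified above, so L
(4,1): the move to (0,1) reaches an L cell, so W

(6,5): W, (3,8): L, (4,1): W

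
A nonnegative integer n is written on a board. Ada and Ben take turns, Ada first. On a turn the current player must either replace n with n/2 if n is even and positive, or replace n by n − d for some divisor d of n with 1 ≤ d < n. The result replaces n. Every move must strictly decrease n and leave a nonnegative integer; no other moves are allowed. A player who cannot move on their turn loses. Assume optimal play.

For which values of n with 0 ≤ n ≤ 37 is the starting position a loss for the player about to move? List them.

0, 1, 3, 5, 7, 9, 11, 13, 15, 17, 19, 21, 23, 25, 27, 29, 31, 33, 35, 37

Build the W/L table. Terminal = L. A non-terminal position is W if it has a move to some L; otherwise it is L.
n=0: no move → L
n=1: no move → L
n=2: can move to 1, which is L ⇒ W
n=3: the only move is to 2(W), a W ⇒ L
n=4: can move to 3, which is L ⇒ W
n=5: the only move is to 4(W), a W ⇒ L
n=6: can move to 3, which is L ⇒ W
n=7: the only move is to 6(W), a W ⇒ L
n=8: can move to 7, which is L ⇒ W
n=9: moves to 6(W), 8(W); every one is W ⇒ L
n=10: can move to 5, which is L ⇒ W
n=11: the only move is to 10(W), a W ⇒ L
n=12: can move to 9, which is L ⇒ W
n=13: the only move is to 12(W), a W ⇒ L
n=14: can move to 7, which is L ⇒ W
n=15: moves to 10(W), 12(W), 14(W); every one is W ⇒ L
n=16: can move to 15, which is L ⇒ W
n=17: the only move is to 16(W), a W ⇒ L
n=18: can move to 9, which is L ⇒ W
n=19: the only move is to 18(W), a W ⇒ L
n=20: can move to 15, which is L ⇒ W
n=21: moves to 14(W), 18(W), 20(W); every one is W ⇒ L
n=22: can move to 11, which is L ⇒ W
n=23: the only move is to 22(W), a W ⇒ L
n=24: can move to 21, which is L ⇒ W
n=25: moves to 20(W), 24(W); every one is W ⇒ L
n=26: can move to 13, which is L ⇒ W
n=27: moves to 18(W), 24(W), 26(W); every one is W ⇒ L
n=28: can move to 21, which is L ⇒ W
n=29: the only move is to 28(W), a W ⇒ L
n=30: can move to 15, which is L ⇒ W
n=31: the only move is to 30(W), a W ⇒ L
n=32: can move to 31, which is L ⇒ W
n=33: moves to 22(W), 30(W), 32(W); every one is W ⇒ L
n=34: can move to 17, which is L ⇒ W
n=35: moves to 28(W), 30(W), 34(W); every one is W ⇒ L
n=36: can move to 27, which is L ⇒ W
n=37: the only move is to 36(W), a W ⇒ L
The losing starting values of n are exactly the entries labelled L in this table (20 of them).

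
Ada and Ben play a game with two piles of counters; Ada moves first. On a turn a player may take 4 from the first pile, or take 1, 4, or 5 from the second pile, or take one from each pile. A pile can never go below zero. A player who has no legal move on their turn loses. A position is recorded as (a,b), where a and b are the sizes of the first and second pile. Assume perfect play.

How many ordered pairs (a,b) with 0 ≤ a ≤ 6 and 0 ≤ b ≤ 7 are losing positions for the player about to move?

14

Classify positions by backward induction: terminal positions (no move available) are L. From any other position, the mover wins iff some move reaches an L.
Every move lowers a or b (never raises either), so fill the grid row by row in increasing a, and left to right within a row: each cell's successors are then already labelled.
      b=0  b=1  b=2  b=3  b=4  b=5  b=6  b=7
a=0:    L    W    L    W    W    W    W    W
a=1:    L    W    L    W    W    W    W    W
a=2:    L    W    L    W    W    W    W    W
a=3:    L    W    L    W    W    W    W    W
a=4:    W    W    W    W    L    W    L    W
a=5:    W    L    W    L    W    W    W    W
a=6:    W    L    W    L    W    W    W    W
Cells with no legal move (terminal, hence L): (0,0), (1,0), (2,0), (3,0).
The remaining L cells, each justified by listing all of its moves:
(0,2): →(0,1)(W) only, which is W, so L
(1,2): →(1,1)(W), (0,1)(W) — all W, so L
(2,2): →(2,1)(W), (1,1)(W) — all W, so L
(3,2): →(3,1)(W), (2,1)(W) — all W, so L
(4,4): →(0,4)(W), (4,3)(W), (4,0)(W), (3,3)(W) — all W, so L
(4,6): →(0,6)(W), (4,5)(W), (4,2)(W), (4,1)(W), (3,5)(W) — all W, so L
(5,1): →(1,1)(W), (5,0)(W), (4,0)(W) — all W, so L
(5,3): →(1,3)(W), (5,2)(W), (4,2)(W) — all W, so L
(6,1): →(2,1)(W), (6,0)(W), (5,0)(W) — all W, so L
(6,3): →(2,3)(W), (6,2)(W), (5,2)(W) — all W, so L
Every other cell has at least one move into one of the L cells above, so it is W.
L cells per row: a=0: 2, a=1: 2, a=2: 2, a=3: 2, a=4: 2, a=5: 2, a=6: 2; total 14.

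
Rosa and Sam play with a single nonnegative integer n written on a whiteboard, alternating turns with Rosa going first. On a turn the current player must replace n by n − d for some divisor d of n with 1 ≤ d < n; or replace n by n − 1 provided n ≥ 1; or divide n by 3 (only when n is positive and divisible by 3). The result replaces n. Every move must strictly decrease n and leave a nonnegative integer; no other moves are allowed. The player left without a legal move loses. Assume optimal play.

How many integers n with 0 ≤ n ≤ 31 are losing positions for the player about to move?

Build the W/L table. Terminal = L. A non-terminal position is W if it has a move to some L; otherwise it is L.
n=0: no move → L
n=1: reaches L-position 0 → W
n=2: only reaches 1(W), which is W → L
n=3: reaches L-position 2 → W
n=4: reaches L-position 2 → W
n=5: only reaches 4(W), which is W → L
n=6: reaches L-position 2 → W
n=7: only reaches 6(W), which is W → L
n=8: reaches L-position 7 → W
n=9: only reaches 3(W), 6(W), 8(W), all W → L
n=10: reaches L-position 5 → W
n=11: only reaches 10(W), which is W → L
n=12: reaches L-position 9 → W
n=13: only reaches 12(W), which is W → L
n=14: reaches L-position 7 → W
n=15: reaches L-position 5 → W
n=16: only reaches 8(W), 12(W), 14(W), 15(W), all W → L
n=17: reaches L-position 16 → W
n=18: reaches L-position 9 → W
n=19: only reaches 18(W), which is W → L
n=20: reaches L-position 16 → W
n=21: reaches L-position 7 → W
n=22: reaches L-position 11 → W
n=23: only reaches 22(W), which is W → L
n=24: reaches L-position 16 → W
n=25: only reaches 20(W), 24(W), all W → L
n=26: reaches L-position 13 → W
n=27: reaches L-position 9 → W
n=28: only reaches 14(W), 21(W), 24(W), 26(W), 27(W), all W → L
n=29: reaches L-position 28 → W
n=30: reaches L-position 25 → W
n=31: only reaches 30(W), which is W → L
L entries with 0 ≤ n ≤ 31: n = 0, 2, 5, 7, 9, 11, 13, 16, 19, 23, 25, 28, 31; that makes 13.

13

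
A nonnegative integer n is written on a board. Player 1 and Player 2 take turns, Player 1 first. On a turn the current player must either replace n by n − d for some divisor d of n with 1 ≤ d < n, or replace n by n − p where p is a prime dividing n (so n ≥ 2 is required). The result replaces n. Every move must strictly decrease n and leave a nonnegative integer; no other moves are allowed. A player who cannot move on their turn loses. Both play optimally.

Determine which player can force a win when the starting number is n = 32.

Compute win/loss labels from the base case upward. A position with no move is L. Any other position is W if it can reach an L in one move, else L.
n=0: no move → L
n=1: no move → L
n=2: reaches L-position 0 → W
n=3: reaches L-position 0 → W
n=4: only reaches 2(W), 3(W), all W → L
n=5: reaches L-position 0 → W
n=6: reaches L-position 4 → W
n=7: reaches L-position 0 → W
n=8: reaches L-position 4 → W
n=9: only reaches 6(W), 8(W), all W → L
n=10: reaches L-position 9 → W
n=11: reaches L-position 0 → W
n=12: reaches L-position 9 → W
n=13: reaches L-position 0 → W
n=14: only reaches 7(W), 12(W), 13(W), all W → L
n=15: reaches L-position 14 → W
n=16: reaches L-position 14 → W
n=17: reaches L-position 0 → W
n=18: reaches L-position 9 → W
n=19: reaches L-position 0 → W
n=20: only reaches 10(W), 15(W), 16(W), 18(W), 19(W), all W → L
n=21: reaches L-position 14 → W
n=22: reaches L-position 20 → W
n=23: reaches L-position 0 → W
n=24: reaches L-position 20 → W
n=25: reaches L-position 20 → W
n=26: only reaches 13(W), 24(W), 25(W), all W → L
n=27: reaches L-position 26 → W
n=28: reaches L-position 14 → W
n=29: reaches L-position 0 → W
n=30: reaches L-position 20 → W
n=31: reaches L-position 0 → W
n=32: only reaches 16(W), 24(W), 28(W), 30(W), 31(W), all W → L
Every move from 32 reaches a W position, so the mover loses.

Player 2 wins.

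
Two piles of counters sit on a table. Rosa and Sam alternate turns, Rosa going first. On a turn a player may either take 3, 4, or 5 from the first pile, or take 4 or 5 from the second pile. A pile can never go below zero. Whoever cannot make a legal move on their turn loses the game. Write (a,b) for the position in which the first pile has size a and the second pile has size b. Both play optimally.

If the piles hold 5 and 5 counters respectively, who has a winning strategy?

Sam wins.

Build the W/L table. Terminal = L. A non-terminal position is W if it has a move to some L; otherwise it is L.
No move ever increases a pile, so every position that can arise here has a ≤ 5 and b ≤ 5; it is enough to label the cells with 0 ≤ a ≤ 5 and 0 ≤ b ≤ 5.
Every move lowers a or b (never raises either), so fill the grid row by row in increasing a, and left to right within a row: each cell's successors are then already labelled.
      b=0  b=1  b=2  b=3  b=4  b=5
a=0:    L    L    L    L    W    W
a=1:    L    L    L    L    W    W
a=2:    L    L    L    L    W    W
a=3:    W    W    W    W    L    L
a=4:    W    W    W    W    L    L
a=5:    W    W    W    W    L    L
Cells with no legal move (terminal, hence L): (0,0), (0,1), (0,2), (0,3), (1,0), (1,1), (1,2), (1,3), (2,0), (2,1), (2,2), (2,3).
The remaining L cells, each justified by listing all of its moves:
(3,4): →(0,4)(W), (3,0)(W) — all W, so L
(3,5): →(0,5)(W), (3,1)(W), (3,0)(W) — all W, so L
(4,4): →(1,4)(W), (0,4)(W), (4,0)(W) — all W, so L
(4,5): →(1,5)(W), (0,5)(W), (4,1)(W), (4,0)(W) — all W, so L
(5,4): →(2,4)(W), (1,4)(W), (0,4)(W), (5,0)(W) — all W, so L
(5,5): →(2,5)(W), (1,5)(W), (0,5)(W), (5,1)(W), (5,0)(W) — all W, so L
Every other cell has at least one move into one of the L cells above, so it is W.
Every move from (5,5) reaches a W position, so the mover loses.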